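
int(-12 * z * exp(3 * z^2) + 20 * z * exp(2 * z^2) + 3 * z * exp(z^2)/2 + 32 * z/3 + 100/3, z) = 16*z^2/3 + 100*z/3 - 2*exp(3*z^2) + 5*exp(2*z^2) + 3*exp(z^2)/4 + C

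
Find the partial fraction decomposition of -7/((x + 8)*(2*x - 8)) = 7/(24*(x + 8)) - 7/(24*(x - 4))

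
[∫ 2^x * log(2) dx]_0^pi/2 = -1 + 2^(pi/2)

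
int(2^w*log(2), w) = 2^w + C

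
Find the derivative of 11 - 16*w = -16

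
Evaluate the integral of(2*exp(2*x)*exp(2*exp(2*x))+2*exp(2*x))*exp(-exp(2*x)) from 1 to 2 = -exp(exp(2)) - exp(-exp(4)) + exp(-exp(2)) + exp(exp(4))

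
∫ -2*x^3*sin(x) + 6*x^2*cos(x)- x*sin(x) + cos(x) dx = x*(2*x^2 + 1)*cos(x) + C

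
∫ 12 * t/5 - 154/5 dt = 2*(t - 25)*(3*t - 2)/5 - atan(1/(4*(t + 1))) - atan(4*t + 4) + C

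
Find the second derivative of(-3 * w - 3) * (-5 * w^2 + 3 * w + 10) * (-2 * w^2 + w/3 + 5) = -600*w^3 - 84*w^2 + 930*w + 154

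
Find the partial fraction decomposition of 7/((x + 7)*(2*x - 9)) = 14/(23*(2*x - 9)) - 7/(23*(x + 7))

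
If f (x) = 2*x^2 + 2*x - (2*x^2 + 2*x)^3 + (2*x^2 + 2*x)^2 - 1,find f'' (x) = -240*x^4 - 480*x^3 - 240*x^2 + 12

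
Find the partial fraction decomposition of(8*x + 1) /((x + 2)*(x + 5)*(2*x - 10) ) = -13/(20*(x + 5)) + 5/(14*(x + 2)) + 41/(140*(x - 5))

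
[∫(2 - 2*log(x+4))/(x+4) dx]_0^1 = -2*log(4) - log(5)^2 + log(4)^2 + 2*log(5)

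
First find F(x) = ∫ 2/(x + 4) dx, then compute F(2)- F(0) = -2*log(2) + 2*log(3)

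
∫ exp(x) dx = exp(x) + C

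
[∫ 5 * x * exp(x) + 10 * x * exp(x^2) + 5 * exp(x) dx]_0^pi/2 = -5 + 5*pi*exp(pi/2)/2 + 5*exp(pi^2/4)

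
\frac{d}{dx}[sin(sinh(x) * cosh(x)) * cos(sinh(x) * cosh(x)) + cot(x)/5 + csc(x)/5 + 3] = -4*sin(sinh(x)*cosh(x))^2*sinh(x)^2 - 2*sin(sinh(x)*cosh(x))^2 + 2*sinh(x)^2 + 1 - cos(x)/(5*sin(x)^2) - 1/(5*sin(x)^2)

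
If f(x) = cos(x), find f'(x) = -sin(x)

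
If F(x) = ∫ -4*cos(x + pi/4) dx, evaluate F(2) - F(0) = -4*sin(pi/4 + 2) + 2*sqrt(2)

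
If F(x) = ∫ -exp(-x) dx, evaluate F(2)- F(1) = -exp(-1) + exp(-2)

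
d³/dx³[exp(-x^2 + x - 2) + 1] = (-8*x^3 + 12*x^2 + 6*x - 5)*exp(-x^2 + x - 2)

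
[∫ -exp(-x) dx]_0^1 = -1 + exp(-1)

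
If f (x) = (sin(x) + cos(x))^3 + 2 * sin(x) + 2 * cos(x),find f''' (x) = -sqrt(2)*(27*sin(3*x + pi/4) + 7*cos(x + pi/4))/2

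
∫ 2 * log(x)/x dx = log(x)^2 + C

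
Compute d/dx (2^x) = 2^x*log(2)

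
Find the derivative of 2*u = 2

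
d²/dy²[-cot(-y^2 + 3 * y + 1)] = 2*(-4*y^2*cos(-y^2 + 3*y + 1)/sin(-y^2 + 3*y + 1) + 12*y*cos(-y^2 + 3*y + 1)/sin(-y^2 + 3*y + 1) - 1 - 9*cos(-y^2 + 3*y + 1)/sin(-y^2 + 3*y + 1))/sin(-y^2 + 3*y + 1)^2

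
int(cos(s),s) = sin(s) + C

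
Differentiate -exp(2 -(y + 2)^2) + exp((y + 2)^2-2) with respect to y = (2*y*exp(2*y^2 + 8*y + 4) + 2*y + 4*exp(2*y^2 + 8*y + 4) + 4)*exp(-y^2 - 4*y - 2)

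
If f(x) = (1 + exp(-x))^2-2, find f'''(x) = (-2*exp(x) - 8)*exp(-2*x)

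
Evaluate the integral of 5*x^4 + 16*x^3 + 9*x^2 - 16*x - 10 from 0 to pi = (1 + (2 + pi)^2)*(-2*pi + pi^3)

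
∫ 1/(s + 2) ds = log(s + 2) + C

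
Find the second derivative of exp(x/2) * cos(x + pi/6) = -(sin(x + pi/6) + 3*cos(x + pi/6)/4)*exp(x/2)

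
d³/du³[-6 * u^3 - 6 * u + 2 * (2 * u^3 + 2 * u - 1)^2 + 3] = 960*u^3 + 384*u - 84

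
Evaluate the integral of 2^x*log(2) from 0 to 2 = 3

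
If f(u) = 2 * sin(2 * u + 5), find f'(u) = 4*cos(2*u + 5)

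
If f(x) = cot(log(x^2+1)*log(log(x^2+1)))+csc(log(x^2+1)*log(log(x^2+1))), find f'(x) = -2*x*(log(log(x^2 + 1))*cos(log(x^2 + 1)*log(log(x^2 + 1))) + log(log(x^2 + 1)) + cos(log(x^2 + 1)*log(log(x^2 + 1))) + 1)/((x^2 + 1)*sin(log(x^2 + 1)*log(log(x^2 + 1)))^2)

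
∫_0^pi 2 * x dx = pi^2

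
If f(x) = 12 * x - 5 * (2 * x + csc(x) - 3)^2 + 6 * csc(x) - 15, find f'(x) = 20*x*cot(x)*csc(x) - 40*x + 10*cot(x)*csc(x)^2 - 36*cot(x)*csc(x) - 20*csc(x) + 72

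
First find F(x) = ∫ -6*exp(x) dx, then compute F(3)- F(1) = -6*exp(3) + 6*E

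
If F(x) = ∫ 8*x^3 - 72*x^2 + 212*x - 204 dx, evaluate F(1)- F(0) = -120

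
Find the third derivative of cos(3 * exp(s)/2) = 3*(9*exp(2*s)*sin(3*exp(s)/2) - 18*exp(s)*cos(3*exp(s)/2) - 4*sin(3*exp(s)/2))*exp(s)/8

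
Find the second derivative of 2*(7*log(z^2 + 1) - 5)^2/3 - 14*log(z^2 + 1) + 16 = (-392*z^2*log(z^2 + 1) + 1148*z^2 + 392*log(z^2 + 1) - 364)/(3*z^4 + 6*z^2 + 3)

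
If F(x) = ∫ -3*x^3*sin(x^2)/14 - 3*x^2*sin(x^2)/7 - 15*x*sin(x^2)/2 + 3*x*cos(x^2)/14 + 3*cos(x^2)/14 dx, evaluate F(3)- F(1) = 75*cos(9)/14 - 57*cos(1)/14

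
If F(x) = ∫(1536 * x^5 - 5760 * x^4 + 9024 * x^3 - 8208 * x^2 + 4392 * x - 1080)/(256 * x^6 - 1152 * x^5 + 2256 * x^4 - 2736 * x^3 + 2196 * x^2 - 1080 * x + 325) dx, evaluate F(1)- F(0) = -log(325) + log(65)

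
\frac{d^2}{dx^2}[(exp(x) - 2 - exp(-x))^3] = (9*exp(6*x) - 24*exp(5*x) + 9*exp(4*x) - 9*exp(2*x) - 24*exp(x) - 9)*exp(-3*x)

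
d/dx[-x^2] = -2*x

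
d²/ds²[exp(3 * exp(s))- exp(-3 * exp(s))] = (-9*exp(2*s) + 3*exp(s) + 3*exp(s + 6*exp(s)) + 9*exp(2*s + 6*exp(s)))*exp(-3*exp(s))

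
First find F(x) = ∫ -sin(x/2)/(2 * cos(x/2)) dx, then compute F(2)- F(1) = log(cos(1)) - log(cos(1/2))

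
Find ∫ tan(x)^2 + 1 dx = tan(x) + C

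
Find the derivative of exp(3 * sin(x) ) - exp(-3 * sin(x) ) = 3*(exp(3*sin(x)) + exp(-3*sin(x)))*cos(x)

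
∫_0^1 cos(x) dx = sin(1)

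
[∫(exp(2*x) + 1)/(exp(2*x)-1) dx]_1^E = -log(E - exp(-1)) + log(-exp(-E) + exp(E))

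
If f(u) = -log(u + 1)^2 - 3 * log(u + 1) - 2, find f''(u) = (2*log(u + 1) + 1)/(u^2 + 2*u + 1)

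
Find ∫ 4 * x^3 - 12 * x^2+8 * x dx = x^4 - 4*x^3 + 4*x^2 + C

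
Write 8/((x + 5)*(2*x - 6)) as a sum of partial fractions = -1/(2*(x + 5)) + 1/(2*(x - 3))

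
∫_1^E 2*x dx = -1 + exp(2)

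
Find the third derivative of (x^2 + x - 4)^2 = 24*x + 12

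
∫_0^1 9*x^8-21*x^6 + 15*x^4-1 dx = 0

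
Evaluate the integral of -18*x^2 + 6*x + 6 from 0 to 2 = -24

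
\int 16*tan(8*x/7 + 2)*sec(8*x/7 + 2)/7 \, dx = 2*sec(8*x/7 + 2) + C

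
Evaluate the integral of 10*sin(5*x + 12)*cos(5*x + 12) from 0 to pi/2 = cos(24)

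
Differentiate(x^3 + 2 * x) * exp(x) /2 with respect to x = x^3*exp(x)/2 + 3*x^2*exp(x)/2 + x*exp(x) + exp(x)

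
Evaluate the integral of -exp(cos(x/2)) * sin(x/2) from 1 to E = -2*exp(cos(1/2)) + 2*exp(cos(E/2))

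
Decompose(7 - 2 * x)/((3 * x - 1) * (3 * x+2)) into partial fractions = -25/(9*(3*x + 2)) + 19/(9*(3*x - 1))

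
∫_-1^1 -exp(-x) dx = -E + exp(-1)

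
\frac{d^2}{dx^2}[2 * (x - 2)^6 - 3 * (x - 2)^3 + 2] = 60*x^4 - 480*x^3 + 1440*x^2 - 1938*x + 996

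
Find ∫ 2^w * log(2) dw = 2^w + C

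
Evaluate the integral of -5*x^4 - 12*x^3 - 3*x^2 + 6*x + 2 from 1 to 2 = -72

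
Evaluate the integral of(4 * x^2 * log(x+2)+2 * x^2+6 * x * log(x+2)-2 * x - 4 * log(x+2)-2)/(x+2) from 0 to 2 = 6*log(2)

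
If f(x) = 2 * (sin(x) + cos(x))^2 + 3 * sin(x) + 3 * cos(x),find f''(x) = -8*sin(2*x) - 3*sqrt(2)*sin(x + pi/4)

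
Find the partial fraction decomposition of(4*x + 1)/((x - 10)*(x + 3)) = 11/(13*(x + 3)) + 41/(13*(x - 10))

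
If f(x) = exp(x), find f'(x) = exp(x)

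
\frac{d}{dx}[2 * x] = 2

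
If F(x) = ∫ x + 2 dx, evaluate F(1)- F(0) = 5/2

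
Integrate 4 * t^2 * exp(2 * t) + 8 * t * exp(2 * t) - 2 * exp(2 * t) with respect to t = 2*(t^2 + t - 1)*exp(2*t) + C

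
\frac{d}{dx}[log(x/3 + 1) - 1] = 1/(x + 3)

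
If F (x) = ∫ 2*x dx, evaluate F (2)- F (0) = 4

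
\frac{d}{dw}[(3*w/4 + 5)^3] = 81*w^2/64 + 135*w/8 + 225/4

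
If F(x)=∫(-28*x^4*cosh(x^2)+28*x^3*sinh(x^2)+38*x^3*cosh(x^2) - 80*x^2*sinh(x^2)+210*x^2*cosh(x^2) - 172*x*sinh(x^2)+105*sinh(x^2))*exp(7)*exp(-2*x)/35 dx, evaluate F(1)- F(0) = 22*exp(5)*sinh(1)/7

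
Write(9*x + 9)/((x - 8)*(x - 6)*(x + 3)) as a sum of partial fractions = -2/(11*(x + 3)) - 7/(2*(x - 6)) + 81/(22*(x - 8))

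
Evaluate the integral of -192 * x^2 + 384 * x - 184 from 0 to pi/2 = -64 + (4 - 2*pi)^3 + 4*pi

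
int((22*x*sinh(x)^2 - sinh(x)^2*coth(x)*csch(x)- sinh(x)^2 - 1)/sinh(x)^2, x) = 11*x^2 - x + coth(x) + csch(x) + C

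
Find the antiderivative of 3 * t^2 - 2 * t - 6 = t^3 - t^2 - 6*t + C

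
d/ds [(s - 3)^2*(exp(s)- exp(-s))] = (s^2*exp(2*s) + s^2 - 4*s*exp(2*s) - 8*s + 3*exp(2*s) + 15)*exp(-s)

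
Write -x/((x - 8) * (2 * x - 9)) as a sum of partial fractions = 9/(7*(2*x - 9)) - 8/(7*(x - 8))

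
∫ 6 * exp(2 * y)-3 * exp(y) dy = 3*(exp(y) - 1)*exp(y) + C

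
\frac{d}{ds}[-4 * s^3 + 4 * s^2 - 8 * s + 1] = -12*s^2 + 8*s - 8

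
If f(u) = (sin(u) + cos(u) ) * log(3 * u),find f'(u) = sqrt(2)*(u*log(u)*cos(u + pi/4) + u*log(3)*cos(u + pi/4) + sin(u + pi/4))/u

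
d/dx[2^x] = 2^x*log(2)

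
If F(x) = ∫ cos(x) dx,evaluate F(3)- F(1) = -sin(1) + sin(3)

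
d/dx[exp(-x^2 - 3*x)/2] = (-2*x - 3)*exp(-x^2 - 3*x)/2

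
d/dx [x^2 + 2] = 2*x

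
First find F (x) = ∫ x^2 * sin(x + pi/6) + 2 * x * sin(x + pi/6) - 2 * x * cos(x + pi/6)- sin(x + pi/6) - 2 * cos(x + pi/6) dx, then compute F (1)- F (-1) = -2*sqrt(3)*cos(1)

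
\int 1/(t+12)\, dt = log(t/2 + 6) + C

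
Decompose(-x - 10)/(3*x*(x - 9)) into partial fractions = -19/(27*(x - 9)) + 10/(27*x)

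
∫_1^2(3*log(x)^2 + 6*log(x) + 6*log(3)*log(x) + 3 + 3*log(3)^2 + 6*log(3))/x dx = -(1 + log(3))^3 + (1 + log(6))^3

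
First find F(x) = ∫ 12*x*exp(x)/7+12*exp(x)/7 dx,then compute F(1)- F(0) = 12*E/7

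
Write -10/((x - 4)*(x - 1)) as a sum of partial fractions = 10/(3*(x - 1)) - 10/(3*(x - 4))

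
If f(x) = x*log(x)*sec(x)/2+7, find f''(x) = (-x^2*log(x) + 2*x^2*log(x)/cos(x)^2 + 2*x*log(x)*sin(x)/cos(x) + 2*x*sin(x)/cos(x) + 1)/(2*x*cos(x))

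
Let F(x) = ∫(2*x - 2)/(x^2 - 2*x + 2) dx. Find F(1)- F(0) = -log(2)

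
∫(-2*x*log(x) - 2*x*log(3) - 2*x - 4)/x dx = -2*(x + 2)*log(3*x) + C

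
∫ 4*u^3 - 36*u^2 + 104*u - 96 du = u^4 - 12*u^3 + 52*u^2 - 96*u + C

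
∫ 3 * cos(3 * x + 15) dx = sin(3*x + 15) + C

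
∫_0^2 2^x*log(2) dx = 3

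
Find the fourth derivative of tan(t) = 24*tan(t)^5 + 40*tan(t)^3 + 16*tan(t)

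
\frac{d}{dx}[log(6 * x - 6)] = 1/(x - 1)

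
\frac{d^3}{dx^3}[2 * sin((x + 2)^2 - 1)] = -16*x^3*cos(x^2 + 4*x + 3) - 96*x^2*cos(x^2 + 4*x + 3) - 24*x*sin(x^2 + 4*x + 3) - 192*x*cos(x^2 + 4*x + 3) - 48*sin(x^2 + 4*x + 3) - 128*cos(x^2 + 4*x + 3)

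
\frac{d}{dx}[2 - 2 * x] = -2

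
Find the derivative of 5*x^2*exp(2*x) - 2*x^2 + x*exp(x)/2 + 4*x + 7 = 10*x^2*exp(2*x) + 10*x*exp(2*x) + x*exp(x)/2 - 4*x + exp(x)/2 + 4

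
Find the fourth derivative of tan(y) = 24*tan(y)^5 + 40*tan(y)^3 + 16*tan(y)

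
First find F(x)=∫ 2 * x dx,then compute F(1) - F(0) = 1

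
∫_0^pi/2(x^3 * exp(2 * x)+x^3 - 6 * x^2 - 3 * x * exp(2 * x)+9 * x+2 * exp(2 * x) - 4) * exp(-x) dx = (-1 + pi/2)^3*(-exp(-pi/2) + exp(pi/2))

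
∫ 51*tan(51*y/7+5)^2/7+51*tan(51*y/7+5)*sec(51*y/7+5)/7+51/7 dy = tan(51*y/7 + 5) + sec(51*y/7 + 5) + C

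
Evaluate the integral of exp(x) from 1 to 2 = -E + exp(2)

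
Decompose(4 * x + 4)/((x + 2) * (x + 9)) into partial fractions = 32/(7*(x + 9)) - 4/(7*(x + 2))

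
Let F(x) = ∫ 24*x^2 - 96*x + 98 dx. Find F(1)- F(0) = 58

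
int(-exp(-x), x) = exp(-x) + C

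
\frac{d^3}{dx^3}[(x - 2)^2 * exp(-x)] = (-x^2 + 10*x - 22)*exp(-x)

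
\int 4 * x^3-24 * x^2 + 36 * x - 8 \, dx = x^4 - 8*x^3 + 18*x^2 - 8*x + C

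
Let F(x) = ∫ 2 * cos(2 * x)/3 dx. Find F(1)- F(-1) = 2*sin(2)/3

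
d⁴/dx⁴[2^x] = 2^x*log(2)^4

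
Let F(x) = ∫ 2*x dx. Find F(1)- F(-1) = 0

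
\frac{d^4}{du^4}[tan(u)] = 24*tan(u)^5 + 40*tan(u)^3 + 16*tan(u)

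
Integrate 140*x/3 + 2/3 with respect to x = 70*x^2/3 + 2*x/3 + C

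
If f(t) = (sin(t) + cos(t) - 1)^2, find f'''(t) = -8*cos(2*t) + 2*sqrt(2)*cos(t + pi/4)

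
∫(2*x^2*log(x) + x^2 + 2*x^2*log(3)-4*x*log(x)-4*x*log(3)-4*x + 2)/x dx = ((x - 2)^2 - 2)*log(3*x) + C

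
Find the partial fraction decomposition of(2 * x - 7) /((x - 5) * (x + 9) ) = 25/(14*(x + 9)) + 3/(14*(x - 5))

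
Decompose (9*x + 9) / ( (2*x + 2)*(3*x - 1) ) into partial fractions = 9/(2*(3*x - 1))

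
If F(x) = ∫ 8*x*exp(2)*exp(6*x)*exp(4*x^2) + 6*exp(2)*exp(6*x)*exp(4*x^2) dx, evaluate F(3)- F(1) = -exp(12) + exp(56)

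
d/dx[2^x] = 2^x*log(2)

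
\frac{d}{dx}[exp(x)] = exp(x)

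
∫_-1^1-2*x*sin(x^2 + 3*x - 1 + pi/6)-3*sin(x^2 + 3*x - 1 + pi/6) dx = -sin(3)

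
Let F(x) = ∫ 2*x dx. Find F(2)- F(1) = 3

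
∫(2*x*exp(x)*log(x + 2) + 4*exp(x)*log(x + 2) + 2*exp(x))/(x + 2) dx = 2*exp(x)*log(x + 2) + C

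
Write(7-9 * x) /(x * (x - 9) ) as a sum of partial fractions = -74/(9*(x - 9)) - 7/(9*x)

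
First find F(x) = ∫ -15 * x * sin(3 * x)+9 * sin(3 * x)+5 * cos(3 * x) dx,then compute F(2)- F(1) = -2*cos(3) + 7*cos(6)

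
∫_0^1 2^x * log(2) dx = 1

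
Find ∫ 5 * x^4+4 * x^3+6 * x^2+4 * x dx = x^5 + x^4 + 2*x^3 + 2*x^2 + C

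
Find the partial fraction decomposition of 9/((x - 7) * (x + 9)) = -9/(16*(x + 9)) + 9/(16*(x - 7))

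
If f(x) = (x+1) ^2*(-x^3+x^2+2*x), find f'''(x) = -60*x^2 - 24*x + 18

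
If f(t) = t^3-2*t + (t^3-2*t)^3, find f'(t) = 9*t^8 - 42*t^6 + 60*t^4 - 21*t^2 - 2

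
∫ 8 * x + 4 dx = 4*x^2 + 4*x + C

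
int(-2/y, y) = -2*log(2*y) + C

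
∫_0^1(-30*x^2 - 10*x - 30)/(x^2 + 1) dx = -30 - 5*log(2)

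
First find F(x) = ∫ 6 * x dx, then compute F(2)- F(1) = 9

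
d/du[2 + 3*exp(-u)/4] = -3*exp(-u)/4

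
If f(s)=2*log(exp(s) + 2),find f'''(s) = (-4*exp(2*s) + 8*exp(s))/(exp(3*s) + 6*exp(2*s) + 12*exp(s) + 8)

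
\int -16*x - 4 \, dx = -8*x^2 - 4*x + C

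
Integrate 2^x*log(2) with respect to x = 2^x + C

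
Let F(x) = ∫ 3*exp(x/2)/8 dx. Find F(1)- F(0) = -3/4 + 3*exp(1/2)/4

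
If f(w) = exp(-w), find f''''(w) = exp(-w)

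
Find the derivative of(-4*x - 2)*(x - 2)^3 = -16*x^3 + 66*x^2 - 72*x + 8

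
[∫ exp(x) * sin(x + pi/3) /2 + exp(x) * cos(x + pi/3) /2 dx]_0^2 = -sqrt(3)/4 + exp(2)*sin(pi/3 + 2)/2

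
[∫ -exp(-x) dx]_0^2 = -1 + exp(-2)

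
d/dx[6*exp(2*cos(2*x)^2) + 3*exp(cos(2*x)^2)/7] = -48*exp(2*cos(2*x)^2)*sin(2*x)*cos(2*x) - 12*exp(cos(2*x)^2)*sin(2*x)*cos(2*x)/7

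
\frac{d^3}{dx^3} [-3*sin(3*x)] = 81*cos(3*x)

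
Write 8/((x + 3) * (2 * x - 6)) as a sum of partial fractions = -2/(3*(x + 3)) + 2/(3*(x - 3))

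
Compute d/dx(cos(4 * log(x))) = -4*sin(4*log(x))/x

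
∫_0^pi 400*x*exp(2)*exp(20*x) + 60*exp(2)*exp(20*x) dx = -2*exp(2) + (2 + 20*pi)*exp(2 + 20*pi)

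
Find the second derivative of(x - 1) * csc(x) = (-x + 2*x/sin(x)^2 + 1 - 2*cos(x)/sin(x) - 2/sin(x)^2)/sin(x)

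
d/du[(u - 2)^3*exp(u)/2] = u^3*exp(u)/2 - 3*u^2*exp(u)/2 + 2*exp(u)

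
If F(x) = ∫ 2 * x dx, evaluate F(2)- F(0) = 4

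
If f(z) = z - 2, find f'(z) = 1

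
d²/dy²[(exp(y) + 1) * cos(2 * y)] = -4*exp(y)*sin(2*y) - 3*exp(y)*cos(2*y) - 4*cos(2*y)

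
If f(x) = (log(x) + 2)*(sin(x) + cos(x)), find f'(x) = sqrt(2)*(x*log(x)*cos(x + pi/4) + 2*x*cos(x + pi/4) + sin(x + pi/4))/x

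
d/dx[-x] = -1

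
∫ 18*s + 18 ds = 9*s^2 + 18*s + C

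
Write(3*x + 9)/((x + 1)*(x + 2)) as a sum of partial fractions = -3/(x + 2) + 6/(x + 1)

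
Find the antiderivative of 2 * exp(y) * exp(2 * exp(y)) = exp(2*exp(y)) + C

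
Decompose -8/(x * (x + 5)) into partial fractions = 8/(5*(x + 5)) - 8/(5*x)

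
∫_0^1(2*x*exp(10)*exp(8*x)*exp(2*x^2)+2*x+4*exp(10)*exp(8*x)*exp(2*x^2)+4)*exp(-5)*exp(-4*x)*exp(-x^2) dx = -exp(5) - exp(-10) + exp(-5) + exp(10)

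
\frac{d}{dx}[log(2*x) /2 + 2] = 1/(2*x)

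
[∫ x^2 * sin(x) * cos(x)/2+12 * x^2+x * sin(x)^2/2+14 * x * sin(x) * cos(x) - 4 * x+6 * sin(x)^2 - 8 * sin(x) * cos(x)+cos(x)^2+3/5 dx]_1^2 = 13*cos(2)/8 - sin(2)/2 + sin(4)/2 - 11*cos(4)/2 + 1059/40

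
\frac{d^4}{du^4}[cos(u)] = cos(u)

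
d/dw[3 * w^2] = 6*w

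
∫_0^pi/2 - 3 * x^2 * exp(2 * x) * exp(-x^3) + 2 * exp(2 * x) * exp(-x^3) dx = -1 + exp(pi - pi^3/8)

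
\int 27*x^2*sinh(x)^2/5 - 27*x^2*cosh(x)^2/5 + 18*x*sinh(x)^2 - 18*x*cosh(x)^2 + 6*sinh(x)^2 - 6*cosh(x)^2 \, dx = -9*x^3/5 - 9*x^2 - 6*x + C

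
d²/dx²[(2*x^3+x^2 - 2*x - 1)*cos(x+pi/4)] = -2*x^3*cos(x + pi/4) - 12*x^2*sin(x + pi/4) - x^2*cos(x + pi/4) - 4*x*sin(x + pi/4) + 14*x*cos(x + pi/4) + 4*sin(x + pi/4) + 3*cos(x + pi/4)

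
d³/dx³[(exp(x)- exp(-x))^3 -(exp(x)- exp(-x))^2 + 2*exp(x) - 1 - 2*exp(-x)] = (27*exp(6*x) - 8*exp(5*x) - exp(4*x) - exp(2*x) + 8*exp(x) + 27)*exp(-3*x)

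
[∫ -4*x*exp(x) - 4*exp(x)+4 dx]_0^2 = 8 - 8*exp(2)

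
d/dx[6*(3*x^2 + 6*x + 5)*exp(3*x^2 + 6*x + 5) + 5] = 108*x^3*exp(3*x^2 + 6*x + 5) + 324*x^2*exp(3*x^2 + 6*x + 5) + 432*x*exp(3*x^2 + 6*x + 5) + 216*exp(3*x^2 + 6*x + 5)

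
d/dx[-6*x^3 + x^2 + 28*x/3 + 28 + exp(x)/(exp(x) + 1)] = (-54*x^2*exp(2*x) - 108*x^2*exp(x) - 54*x^2 + 6*x*exp(2*x) + 12*x*exp(x) + 6*x + 28*exp(2*x) + 59*exp(x) + 28)/(3*exp(2*x) + 6*exp(x) + 3)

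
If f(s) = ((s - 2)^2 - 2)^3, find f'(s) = 6*s^5 - 60*s^4 + 216*s^3 - 336*s^2 + 216*s - 48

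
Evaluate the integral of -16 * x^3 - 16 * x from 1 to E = -4*E*(2*E + exp(3)) + 12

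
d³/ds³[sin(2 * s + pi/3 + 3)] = -8*cos(2*s + pi/3 + 3)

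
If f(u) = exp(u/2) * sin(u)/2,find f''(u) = (-3*sin(u) + 4*cos(u))*exp(u/2)/8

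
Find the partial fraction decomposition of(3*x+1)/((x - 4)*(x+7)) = 20/(11*(x + 7)) + 13/(11*(x - 4))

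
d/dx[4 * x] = 4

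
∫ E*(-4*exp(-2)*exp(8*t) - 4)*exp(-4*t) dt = -2*sinh(4*t - 1) + C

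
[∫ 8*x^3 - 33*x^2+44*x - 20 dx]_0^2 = -8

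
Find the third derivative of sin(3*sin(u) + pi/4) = 3*(9*sin(u)*sin(3*sin(u) + pi/4) - 9*cos(u)^2*cos(3*sin(u) + pi/4) - cos(3*sin(u) + pi/4))*cos(u)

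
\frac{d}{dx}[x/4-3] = 1/4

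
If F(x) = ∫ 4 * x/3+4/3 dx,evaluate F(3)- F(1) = 8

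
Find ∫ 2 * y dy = y^2 + C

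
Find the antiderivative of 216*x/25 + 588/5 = 108*x^2/25 + 588*x/5 + C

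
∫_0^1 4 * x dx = 2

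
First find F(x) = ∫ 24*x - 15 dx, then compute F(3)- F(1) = 66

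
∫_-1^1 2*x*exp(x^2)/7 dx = 0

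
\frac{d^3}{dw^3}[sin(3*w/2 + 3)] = -27*cos(3*w/2 + 3)/8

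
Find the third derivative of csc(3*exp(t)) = 3*(9*exp(2*t)*cos(3*exp(t))/sin(3*exp(t)) - 54*exp(2*t)*cos(3*exp(t))/sin(3*exp(t))^3 - 9*exp(t) + 18*exp(t)/sin(3*exp(t))^2 - cos(3*exp(t))/sin(3*exp(t)))*exp(t)/sin(3*exp(t))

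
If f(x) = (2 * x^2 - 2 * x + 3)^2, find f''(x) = 48*x^2 - 48*x + 32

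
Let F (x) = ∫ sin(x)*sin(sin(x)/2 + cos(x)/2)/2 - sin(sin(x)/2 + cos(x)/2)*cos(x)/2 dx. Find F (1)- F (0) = -cos(1/2) + cos(cos(1)/2 + sin(1)/2)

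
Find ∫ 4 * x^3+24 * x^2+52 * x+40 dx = x^4 + 8*x^3 + 26*x^2 + 40*x + C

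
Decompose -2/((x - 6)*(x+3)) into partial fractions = 2/(9*(x + 3)) - 2/(9*(x - 6))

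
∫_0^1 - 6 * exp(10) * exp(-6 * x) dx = -exp(10) + exp(4)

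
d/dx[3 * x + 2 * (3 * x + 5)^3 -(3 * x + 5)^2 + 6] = 162*x^2 + 522*x + 423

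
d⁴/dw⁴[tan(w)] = 24*tan(w)^5 + 40*tan(w)^3 + 16*tan(w)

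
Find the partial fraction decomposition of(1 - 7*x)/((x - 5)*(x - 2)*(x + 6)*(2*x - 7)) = 188/(171*(2*x - 7)) - 43/(1672*(x + 6)) - 13/(72*(x - 2)) - 34/(99*(x - 5))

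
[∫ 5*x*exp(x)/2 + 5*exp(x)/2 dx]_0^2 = 5*exp(2)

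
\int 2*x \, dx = x^2 + C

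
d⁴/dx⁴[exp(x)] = exp(x)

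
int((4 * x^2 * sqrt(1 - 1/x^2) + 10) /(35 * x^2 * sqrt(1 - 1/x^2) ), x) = 4*x/35 + 2*asec(x)/7 + C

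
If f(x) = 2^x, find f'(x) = 2^x*log(2)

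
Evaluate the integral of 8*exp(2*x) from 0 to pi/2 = -4 + 4*exp(pi)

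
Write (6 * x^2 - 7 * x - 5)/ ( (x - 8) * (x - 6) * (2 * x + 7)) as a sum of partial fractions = 372/(437*(2*x + 7)) - 169/(38*(x - 6)) + 323/(46*(x - 8))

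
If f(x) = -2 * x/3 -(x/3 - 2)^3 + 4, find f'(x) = -x^2/9 + 4*x/3 - 14/3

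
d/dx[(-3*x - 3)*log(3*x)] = (-3*x*log(x) - 3*x*log(3) - 3*x - 3)/x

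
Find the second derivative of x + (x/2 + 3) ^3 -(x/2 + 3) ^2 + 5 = 3*x/4 + 4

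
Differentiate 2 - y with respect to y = -1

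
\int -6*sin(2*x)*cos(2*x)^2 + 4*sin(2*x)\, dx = (cos(2*x)^2 - 2)*cos(2*x) + C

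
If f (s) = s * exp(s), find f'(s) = s*exp(s) + exp(s)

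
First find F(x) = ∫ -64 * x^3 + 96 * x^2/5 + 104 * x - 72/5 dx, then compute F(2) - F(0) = -128/5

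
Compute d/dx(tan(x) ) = cos(x)^(-2)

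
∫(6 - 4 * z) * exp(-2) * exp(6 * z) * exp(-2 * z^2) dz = exp(-2*z^2 + 6*z - 2) + C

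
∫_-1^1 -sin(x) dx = 0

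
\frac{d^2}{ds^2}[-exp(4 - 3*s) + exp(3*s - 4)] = (9*exp(6*s - 8) - 9)*exp(4 - 3*s)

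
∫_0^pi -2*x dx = -pi^2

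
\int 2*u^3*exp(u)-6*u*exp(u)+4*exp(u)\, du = 2*(u - 1)^3*exp(u) + C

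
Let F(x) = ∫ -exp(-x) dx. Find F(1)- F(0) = -1 + exp(-1)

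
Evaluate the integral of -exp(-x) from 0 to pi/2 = -1 + exp(-pi/2)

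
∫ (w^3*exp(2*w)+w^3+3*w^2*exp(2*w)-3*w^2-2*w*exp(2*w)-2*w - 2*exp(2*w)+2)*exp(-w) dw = 2*w*(w^2 - 2)*sinh(w) + C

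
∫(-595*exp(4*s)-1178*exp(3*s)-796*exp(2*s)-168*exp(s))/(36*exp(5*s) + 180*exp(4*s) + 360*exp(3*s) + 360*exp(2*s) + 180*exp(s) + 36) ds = (-1709*exp(4*s) - 4456*exp(3*s) - 4328*exp(2*s) - 1824*exp(s) - 288)/(144*(exp(4*s) + 4*exp(3*s) + 6*exp(2*s) + 4*exp(s) + 1)) + C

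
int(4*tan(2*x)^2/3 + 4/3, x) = 2*tan(2*x)/3 + C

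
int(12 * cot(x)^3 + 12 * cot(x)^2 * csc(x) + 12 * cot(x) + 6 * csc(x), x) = -6*(cot(x) + csc(x))*cot(x) + C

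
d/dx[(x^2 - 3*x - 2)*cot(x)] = -x^2/sin(x)^2 + 2*x/tan(x) + 3*x/sin(x)^2 - 3/tan(x) + 2/sin(x)^2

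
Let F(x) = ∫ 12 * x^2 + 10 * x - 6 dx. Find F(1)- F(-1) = -4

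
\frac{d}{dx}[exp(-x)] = -exp(-x)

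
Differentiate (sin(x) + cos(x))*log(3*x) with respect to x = sqrt(2)*(x*log(x)*cos(x + pi/4) + x*log(3)*cos(x + pi/4) + sin(x + pi/4))/x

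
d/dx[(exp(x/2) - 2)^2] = -2*exp(x/2) + exp(x)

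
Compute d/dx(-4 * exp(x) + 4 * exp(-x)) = (-4*exp(2*x) - 4)*exp(-x)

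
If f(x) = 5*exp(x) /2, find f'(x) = 5*exp(x)/2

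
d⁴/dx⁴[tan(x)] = 24*tan(x)^5 + 40*tan(x)^3 + 16*tan(x)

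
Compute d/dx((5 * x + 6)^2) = 50*x + 60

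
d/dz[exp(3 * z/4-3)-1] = 3*exp(3*z/4 - 3)/4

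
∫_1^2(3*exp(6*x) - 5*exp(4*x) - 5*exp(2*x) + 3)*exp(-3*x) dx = -2*exp(2) - (E - exp(-1))^3 - 2*exp(-1) + 2*exp(-2) + 2*E + (-exp(-2) + exp(2))^3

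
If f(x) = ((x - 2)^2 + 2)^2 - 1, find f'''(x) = 24*x - 48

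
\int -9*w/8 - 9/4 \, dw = -9*w^2/16 - 9*w/4 + C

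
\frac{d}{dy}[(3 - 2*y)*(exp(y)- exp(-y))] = (-2*y*exp(2*y) - 2*y + exp(2*y) + 5)*exp(-y)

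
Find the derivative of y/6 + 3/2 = 1/6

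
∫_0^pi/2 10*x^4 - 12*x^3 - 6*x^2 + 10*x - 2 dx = (-1 + pi/2)^2*(-pi + pi^2/4 + pi^3/4)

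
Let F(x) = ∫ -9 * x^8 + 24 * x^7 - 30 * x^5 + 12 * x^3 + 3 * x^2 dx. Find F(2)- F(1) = -9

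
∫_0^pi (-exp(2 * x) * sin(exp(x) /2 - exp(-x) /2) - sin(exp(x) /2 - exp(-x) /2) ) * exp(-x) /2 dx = -1 + cos((-exp(pi) + exp(-pi))/2)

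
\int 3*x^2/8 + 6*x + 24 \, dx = x^3/8 + 3*x^2 + 24*x + C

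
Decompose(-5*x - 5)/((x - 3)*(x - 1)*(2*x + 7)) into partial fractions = 50/(117*(2*x + 7)) + 5/(9*(x - 1)) - 10/(13*(x - 3))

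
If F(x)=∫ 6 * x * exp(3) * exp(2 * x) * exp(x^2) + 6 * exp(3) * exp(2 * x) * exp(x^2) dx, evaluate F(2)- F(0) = -3*exp(3) + 3*exp(11)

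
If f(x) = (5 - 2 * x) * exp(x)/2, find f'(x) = -x*exp(x) + 3*exp(x)/2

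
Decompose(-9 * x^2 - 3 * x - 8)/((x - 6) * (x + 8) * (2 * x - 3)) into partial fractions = 131/(171*(2*x - 3)) - 40/(19*(x + 8)) - 25/(9*(x - 6))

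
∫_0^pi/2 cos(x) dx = 1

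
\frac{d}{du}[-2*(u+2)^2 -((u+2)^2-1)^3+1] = -6*u^5 - 60*u^4 - 228*u^3 - 408*u^2 - 346*u - 116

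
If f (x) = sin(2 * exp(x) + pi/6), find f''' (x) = 2*(-4*exp(2*x)*cos(2*exp(x) + pi/6) - 6*exp(x)*sin(2*exp(x) + pi/6) + cos(2*exp(x) + pi/6))*exp(x)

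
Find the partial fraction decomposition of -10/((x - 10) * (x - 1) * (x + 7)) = -5/(68*(x + 7)) + 5/(36*(x - 1)) - 10/(153*(x - 10))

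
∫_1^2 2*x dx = 3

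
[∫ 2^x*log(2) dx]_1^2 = 2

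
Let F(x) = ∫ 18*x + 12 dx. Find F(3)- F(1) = 96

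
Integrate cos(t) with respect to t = sin(t) + C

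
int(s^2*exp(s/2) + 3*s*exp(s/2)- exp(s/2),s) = 2*(s^2 - s + 1)*exp(s/2) + C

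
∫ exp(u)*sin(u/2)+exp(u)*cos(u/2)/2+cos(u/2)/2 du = (exp(u) + 1)*sin(u/2) + C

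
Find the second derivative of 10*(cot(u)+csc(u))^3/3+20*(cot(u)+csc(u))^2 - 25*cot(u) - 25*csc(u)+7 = -40/tan(u) + 40/tan(u)^5 + 35/sin(u) - 40*cos(u)/sin(u)^2 - 160/sin(u)^2 - 30*cos(u)/sin(u)^3 - 190/sin(u)^3 + 240*cos(u)/sin(u)^4 + 240/sin(u)^4 + 120*cos(u)/sin(u)^5 + 160/sin(u)^5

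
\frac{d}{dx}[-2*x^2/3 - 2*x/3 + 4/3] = -4*x/3 - 2/3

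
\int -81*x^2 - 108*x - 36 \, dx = -27*x^3 - 54*x^2 - 36*x + C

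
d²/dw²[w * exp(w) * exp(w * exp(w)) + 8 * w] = w^3*exp(w*exp(w) + 3*w) + 3*w^2*exp(w*exp(w) + 2*w) + 2*w^2*exp(w*exp(w) + 3*w) + w*exp(w*exp(w) + w) + 6*w*exp(w*exp(w) + 2*w) + w*exp(w*exp(w) + 3*w) + 2*exp(w*exp(w) + w) + 2*exp(w*exp(w) + 2*w)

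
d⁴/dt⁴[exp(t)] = exp(t)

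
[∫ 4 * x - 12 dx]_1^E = -8 + 2*(-3 + E)^2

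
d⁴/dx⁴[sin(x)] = sin(x)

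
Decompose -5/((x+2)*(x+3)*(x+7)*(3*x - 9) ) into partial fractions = 1/(120*(x + 7)) - 5/(72*(x + 3)) + 1/(15*(x + 2)) - 1/(180*(x - 3))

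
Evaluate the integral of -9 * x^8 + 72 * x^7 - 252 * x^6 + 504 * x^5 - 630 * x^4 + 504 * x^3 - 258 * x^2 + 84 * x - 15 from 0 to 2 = -6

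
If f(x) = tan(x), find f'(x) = cos(x)^(-2)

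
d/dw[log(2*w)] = 1/w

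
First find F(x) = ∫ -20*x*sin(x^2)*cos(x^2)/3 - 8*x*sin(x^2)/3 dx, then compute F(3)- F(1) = 4*cos(9)/3 - 4*cos(1)/3 - 5*sin(9)^2/3 + 5*sin(1)^2/3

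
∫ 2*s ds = s^2 + C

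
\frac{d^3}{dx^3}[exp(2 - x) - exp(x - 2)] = (-exp(2*x - 4) - 1)*exp(2 - x)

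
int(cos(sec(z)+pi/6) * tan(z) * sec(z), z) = sin(sec(z) + pi/6) + C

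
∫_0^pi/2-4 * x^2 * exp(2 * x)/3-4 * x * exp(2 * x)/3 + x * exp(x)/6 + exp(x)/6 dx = -pi^2*exp(pi)/6 + pi*exp(pi/2)/12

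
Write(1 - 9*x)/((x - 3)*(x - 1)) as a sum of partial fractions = 4/(x - 1) - 13/(x - 3)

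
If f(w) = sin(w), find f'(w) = cos(w)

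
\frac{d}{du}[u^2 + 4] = 2*u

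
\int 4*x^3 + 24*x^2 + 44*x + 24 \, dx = x^4 + 8*x^3 + 22*x^2 + 24*x + C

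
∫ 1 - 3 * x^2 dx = -x^3 + x + C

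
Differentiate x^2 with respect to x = 2*x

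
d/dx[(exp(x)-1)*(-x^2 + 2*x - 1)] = -x^2*exp(x) + 2*x + exp(x) - 2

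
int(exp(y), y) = exp(y) + C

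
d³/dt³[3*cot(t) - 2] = -18*cot(t)^4 - 24*cot(t)^2 - 6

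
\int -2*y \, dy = -y^2 + C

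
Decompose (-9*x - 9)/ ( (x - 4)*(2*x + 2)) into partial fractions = -9/(2*(x - 4))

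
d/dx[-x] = -1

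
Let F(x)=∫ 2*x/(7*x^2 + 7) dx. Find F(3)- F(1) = -log(2)/7 + log(10)/7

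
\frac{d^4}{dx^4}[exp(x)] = exp(x)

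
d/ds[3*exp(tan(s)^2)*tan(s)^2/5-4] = 6*exp(-1 + cos(s)^(-2))*sin(s)/(5*cos(s)^5)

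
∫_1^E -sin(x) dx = cos(E) - cos(1)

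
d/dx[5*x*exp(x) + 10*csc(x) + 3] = 5*x*exp(x) + 5*exp(x) - 10*cot(x)*csc(x)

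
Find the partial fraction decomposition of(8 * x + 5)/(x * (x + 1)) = 3/(x + 1) + 5/x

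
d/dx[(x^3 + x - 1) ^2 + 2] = 6*x^5 + 8*x^3 - 6*x^2 + 2*x - 2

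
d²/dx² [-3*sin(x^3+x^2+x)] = 27*x^4*sin(x^3 + x^2 + x) + 36*x^3*sin(x^3 + x^2 + x) + 30*x^2*sin(x^3 + x^2 + x) + 12*x*sin(x^3 + x^2 + x) - 18*x*cos(x^3 + x^2 + x) + 3*sin(x^3 + x^2 + x) - 6*cos(x^3 + x^2 + x)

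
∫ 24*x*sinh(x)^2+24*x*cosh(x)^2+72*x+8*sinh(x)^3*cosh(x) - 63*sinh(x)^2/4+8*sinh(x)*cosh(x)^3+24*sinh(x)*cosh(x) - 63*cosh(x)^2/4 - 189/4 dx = 3*x/4 + (6*x + sinh(2*x) - 4)^2 + sinh(2*x)/8 + C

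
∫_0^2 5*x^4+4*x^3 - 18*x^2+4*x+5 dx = 18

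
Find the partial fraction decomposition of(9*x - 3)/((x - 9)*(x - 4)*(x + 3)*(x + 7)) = 3/(32*(x + 7)) - 5/(56*(x + 3)) - 3/(35*(x - 4)) + 13/(160*(x - 9))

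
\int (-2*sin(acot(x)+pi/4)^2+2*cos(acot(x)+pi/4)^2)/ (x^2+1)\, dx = (-5*x^2 - 3)/(x^2 + 1) + C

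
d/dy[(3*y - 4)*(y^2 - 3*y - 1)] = 9*y^2 - 26*y + 9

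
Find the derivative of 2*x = 2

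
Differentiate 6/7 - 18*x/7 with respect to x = -18/7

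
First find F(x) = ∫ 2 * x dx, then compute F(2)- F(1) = 3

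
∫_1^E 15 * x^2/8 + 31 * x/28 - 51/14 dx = (3 + 5*E)*(-3 + E/7 + exp(2)/2)/4 + 33/7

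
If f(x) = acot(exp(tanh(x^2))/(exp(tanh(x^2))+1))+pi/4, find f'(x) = -2*x*exp(tanh(x^2))/((2*exp(2*tanh(x^2)) + 2*exp(tanh(x^2)) + 1)*cosh(x^2)^2)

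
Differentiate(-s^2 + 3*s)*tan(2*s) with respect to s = -2*s^2/cos(2*s)^2 - 2*s*tan(2*s) + 6*s/cos(2*s)^2 + 3*tan(2*s)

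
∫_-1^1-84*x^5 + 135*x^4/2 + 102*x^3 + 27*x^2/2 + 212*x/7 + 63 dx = 162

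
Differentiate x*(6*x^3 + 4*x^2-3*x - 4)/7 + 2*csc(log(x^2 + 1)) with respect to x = (24*x^5 + 12*x^4 + 18*x^3 + 8*x^2 - 28*x*cot(log(x^2 + 1))*csc(log(x^2 + 1)) - 6*x - 4)/(7*x^2 + 7)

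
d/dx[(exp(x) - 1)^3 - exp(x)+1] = 3*exp(3*x) - 6*exp(2*x) + 2*exp(x)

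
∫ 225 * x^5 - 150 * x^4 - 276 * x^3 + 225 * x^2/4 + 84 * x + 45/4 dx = 75*x^6/2 - 30*x^5 - 69*x^4 + 75*x^3/4 + 42*x^2 + 45*x/4 + C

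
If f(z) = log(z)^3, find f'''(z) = (6*log(z)^2 - 18*log(z) + 6)/z^3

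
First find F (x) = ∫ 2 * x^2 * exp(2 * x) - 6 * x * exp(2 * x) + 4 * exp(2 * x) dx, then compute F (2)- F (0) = -4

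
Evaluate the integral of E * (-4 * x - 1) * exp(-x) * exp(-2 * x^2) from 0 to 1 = -E + exp(-2)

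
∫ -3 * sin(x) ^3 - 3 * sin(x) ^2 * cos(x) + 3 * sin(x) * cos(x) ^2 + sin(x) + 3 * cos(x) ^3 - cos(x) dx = sqrt(2)*sin(2*x)*sin(x + pi/4) + C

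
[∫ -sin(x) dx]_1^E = cos(E) - cos(1)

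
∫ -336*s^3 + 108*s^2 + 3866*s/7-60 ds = -84*s^4 + 36*s^3 + 1933*s^2/7 - 60*s + C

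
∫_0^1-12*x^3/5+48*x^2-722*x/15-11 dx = -59/3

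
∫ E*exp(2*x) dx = exp(2*x + 1)/2 + C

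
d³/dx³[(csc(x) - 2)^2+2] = 4*(-1 + 2/sin(x) + 6/sin(x)^2 - 6/sin(x)^3)*cos(x)/sin(x)^2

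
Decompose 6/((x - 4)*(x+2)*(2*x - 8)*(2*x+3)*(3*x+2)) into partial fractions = 243/(3920*(3*x + 2)) - 48/(605*(2*x + 3)) + 1/(48*(x + 2)) - 65/(35574*(x - 4)) + 1/(308*(x - 4)^2)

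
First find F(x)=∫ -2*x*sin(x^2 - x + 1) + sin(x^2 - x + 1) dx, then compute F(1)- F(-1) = cos(1) - cos(3)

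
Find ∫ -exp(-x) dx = exp(-x) + C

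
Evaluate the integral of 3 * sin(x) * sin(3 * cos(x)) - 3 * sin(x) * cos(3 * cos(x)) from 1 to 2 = sqrt(2)*(-sin(pi/4 + 3*cos(1)) + sin(3*cos(2) + pi/4))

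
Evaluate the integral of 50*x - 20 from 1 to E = -9 + (-2 + 5*E)^2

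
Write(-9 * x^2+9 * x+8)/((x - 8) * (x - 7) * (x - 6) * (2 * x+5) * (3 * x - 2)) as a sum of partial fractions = -405/(63536*(3*x - 2)) - 1132/(128877*(2*x + 5)) - 131/(272*(x - 6)) + 370/(361*(x - 7)) - 124/(231*(x - 8))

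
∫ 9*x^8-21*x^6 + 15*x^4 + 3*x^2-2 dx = x^9 - 3*x^7 + 3*x^5 + x^3 - 2*x + C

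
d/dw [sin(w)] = cos(w)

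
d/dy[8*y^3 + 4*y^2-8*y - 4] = 24*y^2 + 8*y - 8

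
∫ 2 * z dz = z^2 + C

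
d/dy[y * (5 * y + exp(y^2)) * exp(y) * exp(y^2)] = 10*y^3*exp(y^2 + y) + 5*y^2*exp(y^2 + y) + 4*y^2*exp(2*y^2 + y) + 10*y*exp(y^2 + y) + y*exp(2*y^2 + y) + exp(2*y^2 + y)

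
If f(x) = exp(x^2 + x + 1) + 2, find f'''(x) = 8*x^3*exp(x^2 + x + 1) + 12*x^2*exp(x^2 + x + 1) + 18*x*exp(x^2 + x + 1) + 7*exp(x^2 + x + 1)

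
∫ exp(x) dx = exp(x) + C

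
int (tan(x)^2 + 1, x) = tan(x) + C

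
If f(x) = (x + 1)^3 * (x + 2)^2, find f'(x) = 5*x^4 + 28*x^3 + 57*x^2 + 50*x + 16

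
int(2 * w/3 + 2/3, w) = w^2/3 + 2*w/3 + C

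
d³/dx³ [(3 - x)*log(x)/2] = (x + 6)/(2*x^3)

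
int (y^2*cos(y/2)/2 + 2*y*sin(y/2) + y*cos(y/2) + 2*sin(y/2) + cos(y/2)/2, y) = (y + 1)^2*sin(y/2) + C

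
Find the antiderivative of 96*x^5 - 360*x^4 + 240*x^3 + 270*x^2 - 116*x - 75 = 16*x^6 - 72*x^5 + 60*x^4 + 90*x^3 - 58*x^2 - 75*x + C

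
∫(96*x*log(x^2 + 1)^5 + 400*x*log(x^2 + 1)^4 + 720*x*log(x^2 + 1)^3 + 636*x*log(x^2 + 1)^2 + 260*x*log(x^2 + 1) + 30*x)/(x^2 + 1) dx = (8*log(x^2 + 1)^5 + 40*log(x^2 + 1)^4 + 90*log(x^2 + 1)^3 + 106*log(x^2 + 1)^2 + 65*log(x^2 + 1) + 15)*log(x^2 + 1) + C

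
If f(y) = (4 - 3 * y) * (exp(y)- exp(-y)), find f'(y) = (-3*y*exp(2*y) - 3*y + exp(2*y) + 7)*exp(-y)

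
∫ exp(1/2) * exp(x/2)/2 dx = exp(x/2 + 1/2) + C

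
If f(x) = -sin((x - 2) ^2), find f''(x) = 4*x^2*sin(x^2 - 4*x + 4) - 16*x*sin(x^2 - 4*x + 4) + 16*sin(x^2 - 4*x + 4) - 2*cos(x^2 - 4*x + 4)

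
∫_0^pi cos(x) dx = 0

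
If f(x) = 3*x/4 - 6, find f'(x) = 3/4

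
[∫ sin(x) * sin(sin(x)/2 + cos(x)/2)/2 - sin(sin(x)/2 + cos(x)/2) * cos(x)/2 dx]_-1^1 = -cos(-cos(1)/2 + sin(1)/2) + cos(cos(1)/2 + sin(1)/2)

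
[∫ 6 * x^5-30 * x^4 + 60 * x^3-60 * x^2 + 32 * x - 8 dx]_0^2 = 0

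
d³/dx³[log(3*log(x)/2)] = (2*log(x)^2 + 3*log(x) + 2)/(x^3*log(x)^3)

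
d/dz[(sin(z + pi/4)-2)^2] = cos(2*z) - 4*cos(z + pi/4)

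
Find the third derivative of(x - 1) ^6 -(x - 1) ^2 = 120*x^3 - 360*x^2 + 360*x - 120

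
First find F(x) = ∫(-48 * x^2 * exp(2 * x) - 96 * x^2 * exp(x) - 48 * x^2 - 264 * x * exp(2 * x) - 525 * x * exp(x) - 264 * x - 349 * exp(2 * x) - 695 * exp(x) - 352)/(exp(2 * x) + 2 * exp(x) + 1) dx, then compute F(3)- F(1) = -2176 - 9*E/(1 + E) + 15*exp(3)/(1 + exp(3))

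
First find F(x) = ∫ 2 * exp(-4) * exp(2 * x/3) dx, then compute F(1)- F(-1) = -3*exp(-14/3) + 3*exp(-10/3)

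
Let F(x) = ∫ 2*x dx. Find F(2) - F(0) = 4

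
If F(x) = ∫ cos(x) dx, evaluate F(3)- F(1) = -sin(1) + sin(3)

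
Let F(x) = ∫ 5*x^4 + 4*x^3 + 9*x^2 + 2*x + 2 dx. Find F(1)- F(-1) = 12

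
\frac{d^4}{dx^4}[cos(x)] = cos(x)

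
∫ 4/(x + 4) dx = 4*log(x + 4) + C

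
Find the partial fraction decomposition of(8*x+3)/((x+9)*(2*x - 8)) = 69/(26*(x + 9)) + 35/(26*(x - 4))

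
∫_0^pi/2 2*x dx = pi^2/4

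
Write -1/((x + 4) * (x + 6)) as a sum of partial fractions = 1/(2*(x + 6)) - 1/(2*(x + 4))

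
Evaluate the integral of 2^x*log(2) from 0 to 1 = 1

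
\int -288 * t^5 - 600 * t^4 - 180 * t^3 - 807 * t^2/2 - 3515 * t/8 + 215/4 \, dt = -48*t^6 - 120*t^5 - 45*t^4 - 269*t^3/2 - 3515*t^2/16 + 215*t/4 + C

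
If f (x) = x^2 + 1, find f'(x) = 2*x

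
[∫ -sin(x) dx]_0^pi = -2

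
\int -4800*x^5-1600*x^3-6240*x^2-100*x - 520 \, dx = -800*x^6 - 400*x^4 - 2080*x^3 - 50*x^2 - 520*x + C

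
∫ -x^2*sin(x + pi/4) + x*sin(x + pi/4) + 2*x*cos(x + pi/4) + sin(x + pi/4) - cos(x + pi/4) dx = (x^2 - x - 1)*cos(x + pi/4) + C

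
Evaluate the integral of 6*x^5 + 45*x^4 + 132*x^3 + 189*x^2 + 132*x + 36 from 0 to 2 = 1720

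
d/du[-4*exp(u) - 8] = -4*exp(u)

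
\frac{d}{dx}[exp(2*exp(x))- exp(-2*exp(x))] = (2*exp(x) + 2*exp(x + 4*exp(x)))*exp(-2*exp(x))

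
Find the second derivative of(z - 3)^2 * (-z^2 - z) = -12*z^2 + 30*z - 6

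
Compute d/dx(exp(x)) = exp(x)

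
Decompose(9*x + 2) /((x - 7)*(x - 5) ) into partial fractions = -47/(2*(x - 5)) + 65/(2*(x - 7))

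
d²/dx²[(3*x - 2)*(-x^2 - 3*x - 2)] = -18*x - 14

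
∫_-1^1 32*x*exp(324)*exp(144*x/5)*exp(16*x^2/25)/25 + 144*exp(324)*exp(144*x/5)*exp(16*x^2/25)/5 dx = -exp(7396/25) + exp(8836/25)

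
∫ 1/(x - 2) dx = log(2 - x) + C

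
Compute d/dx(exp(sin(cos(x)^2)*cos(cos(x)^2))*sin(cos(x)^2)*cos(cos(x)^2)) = -4*(sin(cos(x)^2)*cos(cos(x)^2) + 1)*exp(sin(1)*cos(2*cos(x)^2 - 1)/2)*exp(sin(2*cos(x)^2 - 1)*cos(1)/2)*sin(x)*sin(cos(x)^2 + pi/4)*cos(x)*cos(cos(x)^2 + pi/4)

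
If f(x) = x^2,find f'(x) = 2*x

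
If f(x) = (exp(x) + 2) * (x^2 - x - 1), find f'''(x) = x^2*exp(x) + 5*x*exp(x) + 2*exp(x)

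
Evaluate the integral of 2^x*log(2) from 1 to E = -2 + 2^E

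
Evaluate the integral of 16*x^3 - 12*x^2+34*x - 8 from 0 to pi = -16 + (-pi + 4 + 2*pi^2)^2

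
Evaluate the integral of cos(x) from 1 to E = -sin(1) + sin(E)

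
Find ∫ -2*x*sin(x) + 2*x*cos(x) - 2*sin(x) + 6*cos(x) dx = 2*sqrt(2)*(x + 2)*sin(x + pi/4) + C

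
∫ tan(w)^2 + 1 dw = tan(w) + C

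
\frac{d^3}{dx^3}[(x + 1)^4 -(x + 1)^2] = 24*x + 24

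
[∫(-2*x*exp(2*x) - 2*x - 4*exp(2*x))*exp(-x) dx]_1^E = (-2*E - 2)*(-exp(-E) + exp(E)) - 4*exp(-1) + 4*E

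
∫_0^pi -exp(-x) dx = -1 + exp(-pi)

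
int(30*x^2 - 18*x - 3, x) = 10*x^3 - 9*x^2 - 3*x + C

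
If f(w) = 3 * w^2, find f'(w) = 6*w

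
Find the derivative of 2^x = 2^x*log(2)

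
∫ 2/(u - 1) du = 2*log(u - 1) + C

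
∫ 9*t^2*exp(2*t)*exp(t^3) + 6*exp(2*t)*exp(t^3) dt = 3*exp(t*(t^2 + 2)) + C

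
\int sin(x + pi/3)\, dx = -cos(x + pi/3) + C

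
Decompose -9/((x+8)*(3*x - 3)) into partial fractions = 1/(3*(x + 8)) - 1/(3*(x - 1))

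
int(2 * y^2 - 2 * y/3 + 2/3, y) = 2*y^3/3 - y^2/3 + 2*y/3 + C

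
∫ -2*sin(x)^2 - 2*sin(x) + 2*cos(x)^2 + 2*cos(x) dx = sin(2*x) + 2*sqrt(2)*sin(x + pi/4) + C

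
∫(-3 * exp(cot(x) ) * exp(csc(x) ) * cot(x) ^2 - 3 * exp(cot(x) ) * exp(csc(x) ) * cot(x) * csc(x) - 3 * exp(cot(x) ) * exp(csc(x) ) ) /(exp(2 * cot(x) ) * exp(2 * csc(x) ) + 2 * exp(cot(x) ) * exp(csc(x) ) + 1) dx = -3/(exp(cot(x) + csc(x)) + 1) + C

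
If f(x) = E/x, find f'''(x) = -6*E/x^4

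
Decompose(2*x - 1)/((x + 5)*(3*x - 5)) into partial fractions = 7/(20*(3*x - 5)) + 11/(20*(x + 5))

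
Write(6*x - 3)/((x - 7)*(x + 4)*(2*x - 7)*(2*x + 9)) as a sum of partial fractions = 15/(46*(2*x + 9)) - 3/(70*(2*x - 7)) - 9/(55*(x + 4)) + 39/(1771*(x - 7))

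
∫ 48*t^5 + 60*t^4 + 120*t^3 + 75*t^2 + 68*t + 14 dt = 8*t^6 + 12*t^5 + 30*t^4 + 25*t^3 + 34*t^2 + 14*t + C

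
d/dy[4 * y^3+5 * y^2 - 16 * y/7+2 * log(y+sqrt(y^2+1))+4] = (84*y^4 + 84*y^3*sqrt(y^2 + 1) + 70*y^3 + 70*y^2*sqrt(y^2 + 1) + 68*y^2 - 16*y*sqrt(y^2 + 1) + 84*y + 14*sqrt(y^2 + 1) - 16)/(7*y^2 + 7*y*sqrt(y^2 + 1) + 7)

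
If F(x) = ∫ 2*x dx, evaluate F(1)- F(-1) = 0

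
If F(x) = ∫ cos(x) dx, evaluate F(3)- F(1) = -sin(1) + sin(3)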